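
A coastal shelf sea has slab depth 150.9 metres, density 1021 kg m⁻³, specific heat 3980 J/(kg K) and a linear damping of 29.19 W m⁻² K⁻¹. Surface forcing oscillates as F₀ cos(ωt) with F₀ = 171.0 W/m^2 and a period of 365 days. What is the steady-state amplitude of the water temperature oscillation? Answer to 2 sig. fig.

1.4 K

Areal heat capacity C = ρ c_p D = 1021 × 3980 × 150.9 = 6.13×10^8 J/(m^2 K).
Angular frequency ω = 2π / T = 2π / 3.15×10^7 s = 1.99×10^-7 s⁻¹.
√((Cω)² + λ²) = √((122)² + 29.19²) = 126 W/(m²·K).
Amplitude A = F₀ / √((Cω)²+λ²) = 171.0 / 126 = 1.36 K.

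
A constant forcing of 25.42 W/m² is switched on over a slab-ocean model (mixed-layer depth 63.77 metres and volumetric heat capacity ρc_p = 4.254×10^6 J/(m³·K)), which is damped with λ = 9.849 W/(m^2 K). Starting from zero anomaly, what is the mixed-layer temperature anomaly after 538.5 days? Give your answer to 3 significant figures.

Areal heat capacity C = ρc_p × D = 4.254×10^6 × 63.77 = 2.71×10^8 J m⁻² K⁻¹.
τ = C / λ = 2.71×10^8 / 9.849 = 2.75×10^7 s.
Equilibrium anomaly ΔT_eq = F / λ = 25.42 / 9.849 = 2.58 K.
t = 538.5 days = 4.65×10^7 s, so t/τ = 1.69.
ΔT(t) = ΔT_eq (1 − e^(−t/τ)) = 2.58 × (1 − e^−1.69) = 2.10 K.

2.10 K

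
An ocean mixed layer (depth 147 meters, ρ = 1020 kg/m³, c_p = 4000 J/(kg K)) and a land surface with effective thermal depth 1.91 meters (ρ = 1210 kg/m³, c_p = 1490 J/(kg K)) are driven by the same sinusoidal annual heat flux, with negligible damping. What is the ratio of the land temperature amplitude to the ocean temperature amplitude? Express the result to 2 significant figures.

170

C_ocean = 1020 × 4000 × 147 = 6.00×10^8 J/(m²·K).
C_land = 1210 × 1490 × 1.91 = 3.44×10^6 J/(m²·K).
Undamped amplitude ∝ 1/C, so A_land/A_ocean = C_ocean/C_land = 174.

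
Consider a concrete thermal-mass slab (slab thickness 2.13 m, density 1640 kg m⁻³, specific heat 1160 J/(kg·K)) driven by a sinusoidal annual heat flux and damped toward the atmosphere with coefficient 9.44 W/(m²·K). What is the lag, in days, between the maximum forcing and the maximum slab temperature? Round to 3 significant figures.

Areal heat capacity C = ρ c_p D = 1640 × 1160 × 2.13 = 4.05×10^6 J/(m²·K).
ω = 2π / 3.15×10^7 s = 1.99×10^-7 s⁻¹.
Phase lag φ = arctan(Cω/λ) = arctan(0.807/9.44) = 0.0853 rad.
Time lag = φ / ω = 0.0853 / 1.99×10^-7 = 4.28×10^5 s = 4.96 days.

4.96 days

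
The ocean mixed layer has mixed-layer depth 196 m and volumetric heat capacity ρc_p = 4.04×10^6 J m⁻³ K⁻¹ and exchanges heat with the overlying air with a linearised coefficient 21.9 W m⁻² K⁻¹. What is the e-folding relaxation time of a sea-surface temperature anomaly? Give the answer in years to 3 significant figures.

1.15 years

Areal heat capacity C = ρc_p × D = 4.04×10^6 × 196 = 7.92×10^8 J m⁻² K⁻¹.
Relaxation time τ = C / λ = 7.92×10^8 / 21.9 = 3.62×10^7 s.
In years: 3.62×10^7 s / (3.156×10^7 s/year) = 1.15 years.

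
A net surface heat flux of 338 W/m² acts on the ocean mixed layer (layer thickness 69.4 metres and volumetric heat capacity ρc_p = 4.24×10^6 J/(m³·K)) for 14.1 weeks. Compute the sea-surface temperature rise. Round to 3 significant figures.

Areal heat capacity C = ρc_p × D = 4.24×10^6 × 69.4 = 2.94×10^8 J/(m²·K).
Net heat input Q = F Δt = 338 × (14.1 weeks × 6.048×10^5 s/week) = 2.88×10^9 J/m².
ΔT = Q / C = 2.88×10^9 / 2.94×10^8 = 9.80 K.

9.80 K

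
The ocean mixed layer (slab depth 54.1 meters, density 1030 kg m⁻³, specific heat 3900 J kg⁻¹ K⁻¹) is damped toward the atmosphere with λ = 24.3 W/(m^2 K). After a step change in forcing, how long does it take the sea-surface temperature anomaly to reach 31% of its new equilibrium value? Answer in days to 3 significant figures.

38.4 days

Areal heat capacity C = ρ c_p D = 1030 × 3900 × 54.1 = 2.17×10^8 J m⁻² K⁻¹.
τ = C / λ = 2.17×10^8 / 24.3 = 8.94×10^6 s.
Fraction reached: 1 − e^(−t/τ) = 0.31 ⇒ t = −τ ln(1 − 0.31) = τ × 0.371.
t = 3.32×10^6 s = 38.4 days.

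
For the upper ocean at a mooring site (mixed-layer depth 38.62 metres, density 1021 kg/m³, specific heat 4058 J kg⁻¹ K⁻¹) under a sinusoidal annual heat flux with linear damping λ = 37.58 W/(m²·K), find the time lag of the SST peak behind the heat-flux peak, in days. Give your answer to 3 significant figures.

40.9 days

Areal heat capacity C = ρ c_p D = 1021 × 4058 × 38.62 = 1.60×10^8 J/(m^2 K).
ω = 2π / 3.15×10^7 s = 1.99×10^-7 s⁻¹.
Phase lag φ = arctan(Cω/λ) = arctan(31.9/37.58) = 0.704 rad.
Time lag = φ / ω = 0.704 / 1.99×10^-7 = 3.53×10^6 s = 40.9 days.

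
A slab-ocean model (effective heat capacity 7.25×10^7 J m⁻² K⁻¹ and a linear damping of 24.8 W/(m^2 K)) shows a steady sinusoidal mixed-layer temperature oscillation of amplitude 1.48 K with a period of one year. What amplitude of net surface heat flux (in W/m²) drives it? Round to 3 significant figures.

Areal heat capacity C = 7.25×10^7 J m⁻² K⁻¹ (given).
ω = 2π / 3.15×10^7 s = 1.99×10^-7 s⁻¹.
√((Cω)² + λ²) = √((14.4)² + 24.8²) = 28.7 W/(m²·K).
F₀ = A × √((Cω)²+λ²) = 1.48 × 28.7 = 42.5 W/m².

42.5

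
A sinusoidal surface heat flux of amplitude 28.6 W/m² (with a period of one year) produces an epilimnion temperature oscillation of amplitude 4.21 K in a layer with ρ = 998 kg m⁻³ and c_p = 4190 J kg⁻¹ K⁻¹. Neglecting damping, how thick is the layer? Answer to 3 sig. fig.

8.15 m

ω = 2π / 3.15×10^7 s = 1.99×10^-7 s⁻¹.
Required C = F₀ / (A ω) = 28.6 / (4.21 × 1.99×10^-7) = 3.41×10^7 J/(m²·K).
D = C / (ρ c_p) = 3.41×10^7 / (998 × 4190) = 8.15 m.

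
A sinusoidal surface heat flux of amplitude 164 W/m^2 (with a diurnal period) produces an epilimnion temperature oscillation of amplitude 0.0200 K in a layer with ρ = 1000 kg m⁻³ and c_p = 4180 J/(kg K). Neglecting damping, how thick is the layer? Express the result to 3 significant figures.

27.0 m

ω = 2π / 86400 s = 7.27×10^-5 s⁻¹.
Required C = F₀ / (A ω) = 164 / (0.0200 × 7.27×10^-5) = 1.13×10^8 J/(m²·K).
D = C / (ρ c_p) = 1.13×10^8 / (1000 × 4180) = 27.0 m.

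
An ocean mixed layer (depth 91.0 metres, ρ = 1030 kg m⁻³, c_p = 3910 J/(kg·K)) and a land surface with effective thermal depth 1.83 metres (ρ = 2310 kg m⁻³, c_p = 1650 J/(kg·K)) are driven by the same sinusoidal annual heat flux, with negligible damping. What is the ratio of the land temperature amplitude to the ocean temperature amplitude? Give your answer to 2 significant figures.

53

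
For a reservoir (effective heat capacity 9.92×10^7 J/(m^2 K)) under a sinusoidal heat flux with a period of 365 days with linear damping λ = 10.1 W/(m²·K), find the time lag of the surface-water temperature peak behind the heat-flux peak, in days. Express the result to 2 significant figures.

Areal heat capacity C = 9.92×10^7 J/(m^2 K) (given).
ω = 2π / 3.15×10^7 s = 1.99×10^-7 s⁻¹.
Phase lag φ = arctan(Cω/λ) = arctan(19.8/10.1) = 1.10 rad.
Time lag = φ / ω = 1.10 / 1.99×10^-7 = 5.51×10^6 s = 63.8 days.

64 days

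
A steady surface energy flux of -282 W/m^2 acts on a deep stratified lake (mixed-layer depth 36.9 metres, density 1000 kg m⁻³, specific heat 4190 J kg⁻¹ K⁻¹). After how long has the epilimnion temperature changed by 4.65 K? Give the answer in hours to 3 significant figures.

708 hours

Areal heat capacity C = ρ c_p D = 1000 × 4190 × 36.9 = 1.55×10^8 J m⁻² K⁻¹.
Time required: Δt = C ΔT / F = 1.55×10^8 × -4.65 / -282 = 2.55×10^6 s.
In hours: 2.55×10^6 s / (3600 s/hour) = 708 hours.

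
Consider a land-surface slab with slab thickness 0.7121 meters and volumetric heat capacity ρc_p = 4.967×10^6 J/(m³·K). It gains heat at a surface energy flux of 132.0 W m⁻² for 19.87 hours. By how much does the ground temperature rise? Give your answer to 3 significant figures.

2.67 K

Areal heat capacity C = ρc_p × D = 4.967×10^6 × 0.7121 = 3.54×10^6 J m⁻² K⁻¹.
Net heat input Q = F Δt = 132.0 × (19.87 hours × 3600 s/hour) = 9.44×10^6 J/m².
ΔT = Q / C = 9.44×10^6 / 3.54×10^6 = 2.67 K.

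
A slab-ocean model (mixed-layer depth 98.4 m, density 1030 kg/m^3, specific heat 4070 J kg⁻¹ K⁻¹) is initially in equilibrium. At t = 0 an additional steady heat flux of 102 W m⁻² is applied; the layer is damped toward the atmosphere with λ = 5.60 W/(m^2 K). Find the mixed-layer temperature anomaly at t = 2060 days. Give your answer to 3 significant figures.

16.6 K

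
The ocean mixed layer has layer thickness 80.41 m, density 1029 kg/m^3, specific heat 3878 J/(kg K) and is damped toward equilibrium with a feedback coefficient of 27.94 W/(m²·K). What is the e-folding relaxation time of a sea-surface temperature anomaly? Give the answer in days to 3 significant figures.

Areal heat capacity C = ρ c_p D = 1029 × 3878 × 80.41 = 3.21×10^8 J/(m²·K).
Relaxation time τ = C / λ = 3.21×10^8 / 27.94 = 1.15×10^7 s.
In days: 1.15×10^7 s / (86400 s/day) = 133 days.

133 days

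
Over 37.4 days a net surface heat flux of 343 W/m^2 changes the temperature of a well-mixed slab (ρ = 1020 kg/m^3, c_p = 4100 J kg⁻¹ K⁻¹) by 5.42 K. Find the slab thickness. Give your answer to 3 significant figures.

Heat input Q = F Δt = 343 × 3.23×10^6 s = 1.11×10^9 J/m².
Required areal heat capacity C = Q / ΔT = 2.04×10^8 J/(m²·K).
Depth D = C / (ρ c_p) = 2.04×10^8 / (1020 × 4100) = 48.9 m.

48.9 m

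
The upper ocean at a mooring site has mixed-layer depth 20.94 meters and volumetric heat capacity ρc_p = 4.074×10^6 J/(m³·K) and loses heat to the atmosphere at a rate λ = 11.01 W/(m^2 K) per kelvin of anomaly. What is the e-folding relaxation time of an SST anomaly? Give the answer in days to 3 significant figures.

Areal heat capacity C = ρc_p × D = 4.074×10^6 × 20.94 = 8.53×10^7 J/(m²·K).
Relaxation time τ = C / λ = 8.53×10^7 / 11.01 = 7.75×10^6 s.
In days: 7.75×10^6 s / (86400 s/day) = 89.7 days.

89.7 days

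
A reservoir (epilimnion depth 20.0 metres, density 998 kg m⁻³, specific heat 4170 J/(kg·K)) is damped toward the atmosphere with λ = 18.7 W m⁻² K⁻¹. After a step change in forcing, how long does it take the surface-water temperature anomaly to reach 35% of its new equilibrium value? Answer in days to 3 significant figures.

Areal heat capacity C = ρ c_p D = 998 × 4170 × 20.0 = 8.32×10^7 J/(m^2 K).
τ = C / λ = 8.32×10^7 / 18.7 = 4.45×10^6 s.
Fraction reached: 1 − e^(−t/τ) = 0.35 ⇒ t = −τ ln(1 − 0.35) = τ × 0.431.
t = 1.92×10^6 s = 22.2 days.

22.2 days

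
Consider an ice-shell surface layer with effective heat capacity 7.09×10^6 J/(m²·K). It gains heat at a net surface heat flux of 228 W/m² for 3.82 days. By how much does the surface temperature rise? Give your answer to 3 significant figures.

10.6 K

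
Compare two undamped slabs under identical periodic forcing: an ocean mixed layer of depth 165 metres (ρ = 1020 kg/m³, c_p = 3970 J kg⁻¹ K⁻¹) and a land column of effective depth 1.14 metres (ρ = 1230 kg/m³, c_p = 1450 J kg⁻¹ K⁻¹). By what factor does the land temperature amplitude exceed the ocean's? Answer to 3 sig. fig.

329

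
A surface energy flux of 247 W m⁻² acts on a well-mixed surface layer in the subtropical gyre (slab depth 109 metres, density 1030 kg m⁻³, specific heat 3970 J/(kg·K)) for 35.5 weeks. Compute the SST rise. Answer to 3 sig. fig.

Areal heat capacity C = ρ c_p D = 1030 × 3970 × 109 = 4.46×10^8 J/(m^2 K).
Net heat input Q = F Δt = 247 × (35.5 weeks × 6.048×10^5 s/week) = 5.30×10^9 J/m².
ΔT = Q / C = 5.30×10^9 / 4.46×10^8 = 11.9 K.

11.9 K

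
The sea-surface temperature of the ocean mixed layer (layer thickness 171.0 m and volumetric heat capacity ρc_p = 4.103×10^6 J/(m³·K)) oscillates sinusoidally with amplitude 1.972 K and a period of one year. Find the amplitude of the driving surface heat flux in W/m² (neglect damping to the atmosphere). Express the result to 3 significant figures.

Areal heat capacity C = ρc_p × D = 4.103×10^6 × 171.0 = 7.02×10^8 J m⁻² K⁻¹.
ω = 2π / 3.15×10^7 s = 1.99×10^-7 s⁻¹.
Cω = 7.02×10^8 × 1.99×10^-7 = 140 W/(m²·K).
F₀ = A × Cω = 1.972 × 140 = 276 W/m².

276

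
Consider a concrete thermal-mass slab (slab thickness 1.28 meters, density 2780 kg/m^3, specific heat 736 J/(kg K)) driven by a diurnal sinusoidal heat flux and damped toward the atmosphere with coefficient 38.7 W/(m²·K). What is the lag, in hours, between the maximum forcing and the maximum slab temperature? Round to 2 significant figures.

Areal heat capacity C = ρ c_p D = 2780 × 736 × 1.28 = 2.62×10^6 J m⁻² K⁻¹.
ω = 2π / 86400 s = 7.27×10^-5 s⁻¹.
Phase lag φ = arctan(Cω/λ) = arctan(190/38.7) = 1.37 rad.
Time lag = φ / ω = 1.37 / 7.27×10^-5 = 18800 s = 5.23 hours.

5.2 hours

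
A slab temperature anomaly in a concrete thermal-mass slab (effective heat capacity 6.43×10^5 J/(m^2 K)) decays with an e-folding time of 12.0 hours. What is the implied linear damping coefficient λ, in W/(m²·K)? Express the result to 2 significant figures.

15

Areal heat capacity C = 6.43×10^5 J/(m^2 K) (given).
τ = 12.0 hours = 43200 s.
λ = C / τ = 6.43×10^5 / 43200 = 14.9 W/(m²·K).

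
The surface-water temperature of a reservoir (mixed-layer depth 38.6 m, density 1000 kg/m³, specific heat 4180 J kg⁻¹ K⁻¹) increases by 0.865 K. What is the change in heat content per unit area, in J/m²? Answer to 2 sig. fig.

1.4×10^8

Areal heat capacity C = ρ c_p D = 1000 × 4180 × 38.6 = 1.61×10^8 J/(m^2 K).
ΔQ = C ΔT = 1.61×10^8 × 0.865 = 1.40×10^8 J/m².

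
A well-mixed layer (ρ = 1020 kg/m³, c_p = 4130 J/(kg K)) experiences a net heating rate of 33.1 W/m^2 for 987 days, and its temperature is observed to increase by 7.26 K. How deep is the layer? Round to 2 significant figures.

Heat input Q = F Δt = 33.1 × 8.53×10^7 s = 2.82×10^9 J/m².
Required areal heat capacity C = Q / ΔT = 3.89×10^8 J/(m²·K).
Depth D = C / (ρ c_p) = 3.89×10^8 / (1020 × 4130) = 92.3 m.

92 m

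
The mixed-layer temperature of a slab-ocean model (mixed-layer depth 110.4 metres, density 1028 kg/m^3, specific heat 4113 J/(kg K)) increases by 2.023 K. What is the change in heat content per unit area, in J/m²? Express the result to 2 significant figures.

Areal heat capacity C = ρ c_p D = 1028 × 4113 × 110.4 = 4.67×10^8 J/(m²·K).
ΔQ = C ΔT = 4.67×10^8 × 2.023 = 9.44×10^8 J/m².

9.4×10^8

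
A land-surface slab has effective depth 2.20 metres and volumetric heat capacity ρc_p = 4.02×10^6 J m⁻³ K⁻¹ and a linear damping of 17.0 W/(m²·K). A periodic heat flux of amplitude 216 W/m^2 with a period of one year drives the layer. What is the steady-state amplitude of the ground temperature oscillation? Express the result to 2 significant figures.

Areal heat capacity C = ρc_p × D = 4.02×10^6 × 2.20 = 8.84×10^6 J/(m²·K).
Angular frequency ω = 2π / T = 2π / 3.15×10^7 s = 1.99×10^-7 s⁻¹.
√((Cω)² + λ²) = √((1.76)² + 17.0²) = 17.1 W/(m²·K).
Amplitude A = F₀ / √((Cω)²+λ²) = 216 / 17.1 = 12.6 K.

13 K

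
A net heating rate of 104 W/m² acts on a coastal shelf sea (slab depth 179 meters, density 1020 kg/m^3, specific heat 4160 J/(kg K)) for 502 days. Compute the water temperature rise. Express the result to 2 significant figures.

5.9 K

Areal heat capacity C = ρ c_p D = 1020 × 4160 × 179 = 7.60×10^8 J/(m^2 K).
Net heat input Q = F Δt = 104 × (502 days × 86400 s/day) = 4.51×10^9 J/m².
ΔT = Q / C = 4.51×10^9 / 7.60×10^8 = 5.94 K.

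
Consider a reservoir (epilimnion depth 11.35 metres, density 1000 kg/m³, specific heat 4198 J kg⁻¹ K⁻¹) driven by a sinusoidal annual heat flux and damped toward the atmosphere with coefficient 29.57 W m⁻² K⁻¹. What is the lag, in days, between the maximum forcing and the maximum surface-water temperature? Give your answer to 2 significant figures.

18 days

Areal heat capacity C = ρ c_p D = 1000 × 4198 × 11.35 = 4.76×10^7 J m⁻² K⁻¹.
ω = 2π / 3.15×10^7 s = 1.99×10^-7 s⁻¹.
Phase lag φ = arctan(Cω/λ) = arctan(9.49/29.57) = 0.311 rad.
Time lag = φ / ω = 0.311 / 1.99×10^-7 = 1.56×10^6 s = 18.0 days.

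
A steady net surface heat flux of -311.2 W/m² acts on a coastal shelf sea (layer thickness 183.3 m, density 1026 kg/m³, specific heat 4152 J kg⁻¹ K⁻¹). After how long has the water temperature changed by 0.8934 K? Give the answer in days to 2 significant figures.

26 days

Areal heat capacity C = ρ c_p D = 1026 × 4152 × 183.3 = 7.81×10^8 J/(m²·K).
Time required: Δt = C ΔT / F = 7.81×10^8 × -0.8934 / -311.2 = 2.24×10^6 s.
In days: 2.24×10^6 s / (86400 s/day) = 25.9 days.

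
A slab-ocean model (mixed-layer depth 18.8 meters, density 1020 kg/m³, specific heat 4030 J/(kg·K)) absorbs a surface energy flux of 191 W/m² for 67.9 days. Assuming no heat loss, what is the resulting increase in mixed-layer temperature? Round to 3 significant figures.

14.5 K

Areal heat capacity C = ρ c_p D = 1020 × 4030 × 18.8 = 7.73×10^7 J/(m^2 K).
Net heat input Q = F Δt = 191 × (67.9 days × 86400 s/day) = 1.12×10^9 J/m².
ΔT = Q / C = 1.12×10^9 / 7.73×10^7 = 14.5 K.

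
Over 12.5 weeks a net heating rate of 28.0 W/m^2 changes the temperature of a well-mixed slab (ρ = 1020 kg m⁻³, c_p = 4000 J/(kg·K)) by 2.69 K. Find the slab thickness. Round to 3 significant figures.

19.3 m

Heat input Q = F Δt = 28.0 × 7.56×10^6 s = 2.12×10^8 J/m².
Required areal heat capacity C = Q / ΔT = 7.87×10^7 J/(m²·K).
Depth D = C / (ρ c_p) = 7.87×10^7 / (1020 × 4000) = 19.3 m.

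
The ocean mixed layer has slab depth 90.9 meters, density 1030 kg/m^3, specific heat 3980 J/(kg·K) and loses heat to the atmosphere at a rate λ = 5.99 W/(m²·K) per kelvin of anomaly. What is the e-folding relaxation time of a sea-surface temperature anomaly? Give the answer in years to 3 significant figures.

1.97 years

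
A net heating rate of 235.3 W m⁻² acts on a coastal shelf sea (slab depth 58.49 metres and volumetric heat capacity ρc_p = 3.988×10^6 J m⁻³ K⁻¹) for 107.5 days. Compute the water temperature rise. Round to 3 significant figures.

9.37 K

Areal heat capacity C = ρc_p × D = 3.988×10^6 × 58.49 = 2.33×10^8 J/(m^2 K).
Net heat input Q = F Δt = 235.3 × (107.5 days × 86400 s/day) = 2.19×10^9 J/m².
ΔT = Q / C = 2.19×10^9 / 2.33×10^8 = 9.37 K.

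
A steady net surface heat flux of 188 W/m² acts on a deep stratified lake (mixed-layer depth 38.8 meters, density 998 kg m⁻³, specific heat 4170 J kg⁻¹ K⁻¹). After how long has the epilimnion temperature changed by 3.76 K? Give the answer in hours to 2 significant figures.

900 hours

Areal heat capacity C = ρ c_p D = 998 × 4170 × 38.8 = 1.61×10^8 J/(m^2 K).
Time required: Δt = C ΔT / F = 1.61×10^8 × 3.76 / 188 = 3.23×10^6 s.
In hours: 3.23×10^6 s / (3600 s/hour) = 897 hours.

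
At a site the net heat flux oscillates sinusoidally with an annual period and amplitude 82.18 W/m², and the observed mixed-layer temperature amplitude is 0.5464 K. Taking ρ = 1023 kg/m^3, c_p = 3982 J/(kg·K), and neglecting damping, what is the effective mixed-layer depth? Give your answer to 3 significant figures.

185 m

ω = 2π / 3.15×10^7 s = 1.99×10^-7 s⁻¹.
Required C = F₀ / (A ω) = 82.18 / (0.5464 × 1.99×10^-7) = 7.55×10^8 J/(m²·K).
D = C / (ρ c_p) = 7.55×10^8 / (1023 × 3982) = 185 m.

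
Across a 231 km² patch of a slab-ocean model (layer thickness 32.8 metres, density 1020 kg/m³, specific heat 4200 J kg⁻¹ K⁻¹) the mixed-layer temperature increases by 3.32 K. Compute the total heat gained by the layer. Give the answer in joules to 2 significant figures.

1.1×10^17 J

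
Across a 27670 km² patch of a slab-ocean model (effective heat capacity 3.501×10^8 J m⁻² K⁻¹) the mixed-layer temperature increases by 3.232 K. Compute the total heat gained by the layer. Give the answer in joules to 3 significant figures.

3.13×10^19 J

Areal heat capacity C = 3.501×10^8 J m⁻² K⁻¹ (given).
Heat per unit area: q = C ΔT = 3.50×10^8 × 3.232 = 1.13×10^9 J/m².
Total heat: Q = q × A = 1.13×10^9 × (27670 × 10⁶ m²) = 3.13×10^19 J.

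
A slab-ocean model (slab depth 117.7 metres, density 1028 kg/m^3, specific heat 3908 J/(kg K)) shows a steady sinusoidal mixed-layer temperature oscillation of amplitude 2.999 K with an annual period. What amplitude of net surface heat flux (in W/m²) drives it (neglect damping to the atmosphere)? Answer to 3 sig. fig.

Areal heat capacity C = ρ c_p D = 1028 × 3908 × 117.7 = 4.73×10^8 J m⁻² K⁻¹.
ω = 2π / 3.15×10^7 s = 1.99×10^-7 s⁻¹.
Cω = 4.73×10^8 × 1.99×10^-7 = 94.2 W/(m²·K).
F₀ = A × Cω = 2.999 × 94.2 = 283 W/m².

283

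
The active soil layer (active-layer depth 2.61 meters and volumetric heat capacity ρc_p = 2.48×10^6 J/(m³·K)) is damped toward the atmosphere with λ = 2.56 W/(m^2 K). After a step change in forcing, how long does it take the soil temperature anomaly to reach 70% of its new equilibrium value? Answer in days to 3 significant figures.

35.2 days

Areal heat capacity C = ρc_p × D = 2.48×10^6 × 2.61 = 6.47×10^6 J/(m^2 K).
τ = C / λ = 6.47×10^6 / 2.56 = 2.53×10^6 s.
Fraction reached: 1 − e^(−t/τ) = 0.70 ⇒ t = −τ ln(1 − 0.70) = τ × 1.20.
t = 3.04×10^6 s = 35.2 days.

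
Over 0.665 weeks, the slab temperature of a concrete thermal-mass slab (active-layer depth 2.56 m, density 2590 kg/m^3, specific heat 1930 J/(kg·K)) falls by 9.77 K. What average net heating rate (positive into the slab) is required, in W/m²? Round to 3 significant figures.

Areal heat capacity C = ρ c_p D = 2590 × 1930 × 2.56 = 1.28×10^7 J/(m²·K).
Required heat per unit area: Q = C ΔT = 1.28×10^7 × -9.77 = -1.25×10^8 J/m².
Flux F = Q / Δt = -1.25×10^8 / 4.02×10^5 s = -311 W/m².

-311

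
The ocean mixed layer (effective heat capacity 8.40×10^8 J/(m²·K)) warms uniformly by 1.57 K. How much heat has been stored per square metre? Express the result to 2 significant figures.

1.3×10^9

Areal heat capacity C = 8.40×10^8 J/(m²·K) (given).
ΔQ = C ΔT = 8.40×10^8 × 1.57 = 1.32×10^9 J/m².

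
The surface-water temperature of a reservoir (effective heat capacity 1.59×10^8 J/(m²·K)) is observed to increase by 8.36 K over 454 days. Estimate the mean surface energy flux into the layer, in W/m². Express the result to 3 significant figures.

33.9

Areal heat capacity C = 1.59×10^8 J/(m²·K) (given).
Required heat per unit area: Q = C ΔT = 1.59×10^8 × 8.36 = 1.33×10^9 J/m².
Flux F = Q / Δt = 1.33×10^9 / 3.92×10^7 s = 33.9 W/m².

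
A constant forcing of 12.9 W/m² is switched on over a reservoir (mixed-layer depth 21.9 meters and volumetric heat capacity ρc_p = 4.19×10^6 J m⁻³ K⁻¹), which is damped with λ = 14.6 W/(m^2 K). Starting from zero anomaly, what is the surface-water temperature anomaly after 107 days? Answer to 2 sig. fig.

0.68 K

Areal heat capacity C = ρc_p × D = 4.19×10^6 × 21.9 = 9.18×10^7 J m⁻² K⁻¹.
τ = C / λ = 9.18×10^7 / 14.6 = 6.28×10^6 s.
Equilibrium anomaly ΔT_eq = F / λ = 12.9 / 14.6 = 0.884 K.
t = 107 days = 9.24×10^6 s, so t/τ = 1.47.
ΔT(t) = ΔT_eq (1 − e^(−t/τ)) = 0.884 × (1 − e^−1.47) = 0.681 K.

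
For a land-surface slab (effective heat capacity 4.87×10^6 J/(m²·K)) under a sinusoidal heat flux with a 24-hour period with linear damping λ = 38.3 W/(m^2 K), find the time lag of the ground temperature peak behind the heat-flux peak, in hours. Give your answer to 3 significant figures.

Areal heat capacity C = 4.87×10^6 J/(m²·K) (given).
ω = 2π / 86400 s = 7.27×10^-5 s⁻¹.
Phase lag φ = arctan(Cω/λ) = arctan(354/38.3) = 1.46 rad.
Time lag = φ / ω = 1.46 / 7.27×10^-5 = 20100 s = 5.59 hours.

5.59 hours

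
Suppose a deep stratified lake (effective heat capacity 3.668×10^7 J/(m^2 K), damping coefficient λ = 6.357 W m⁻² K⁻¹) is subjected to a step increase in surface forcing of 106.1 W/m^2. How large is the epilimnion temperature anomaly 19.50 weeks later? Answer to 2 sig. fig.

15 K

Areal heat capacity C = 3.668×10^7 J/(m^2 K) (given).
τ = C / λ = 3.67×10^7 / 6.357 = 5.77×10^6 s.
Equilibrium anomaly ΔT_eq = F / λ = 106.1 / 6.357 = 16.7 K.
t = 19.50 weeks = 1.18×10^7 s, so t/τ = 2.04.
ΔT(t) = ΔT_eq (1 − e^(−t/τ)) = 16.7 × (1 − e^−2.04) = 14.5 K.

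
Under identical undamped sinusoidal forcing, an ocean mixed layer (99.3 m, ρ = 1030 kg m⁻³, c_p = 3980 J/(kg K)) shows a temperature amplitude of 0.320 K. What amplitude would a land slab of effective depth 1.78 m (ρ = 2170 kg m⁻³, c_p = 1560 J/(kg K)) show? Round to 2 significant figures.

C_ocean = 4.07×10^8 J/(m²·K); C_land = 6.03×10^6 J/(m²·K).
A ∝ 1/C ⇒ A_land = A_ocean × C_ocean/C_land = 0.320 × 67.6 = 21.6 K.

22 K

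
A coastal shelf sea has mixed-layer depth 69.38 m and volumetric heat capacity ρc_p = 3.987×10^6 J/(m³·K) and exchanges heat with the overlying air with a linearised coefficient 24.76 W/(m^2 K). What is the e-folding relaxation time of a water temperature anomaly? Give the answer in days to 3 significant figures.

129 days

Areal heat capacity C = ρc_p × D = 3.987×10^6 × 69.38 = 2.77×10^8 J/(m^2 K).
Relaxation time τ = C / λ = 2.77×10^8 / 24.76 = 1.12×10^7 s.
In days: 1.12×10^7 s / (86400 s/day) = 129 days.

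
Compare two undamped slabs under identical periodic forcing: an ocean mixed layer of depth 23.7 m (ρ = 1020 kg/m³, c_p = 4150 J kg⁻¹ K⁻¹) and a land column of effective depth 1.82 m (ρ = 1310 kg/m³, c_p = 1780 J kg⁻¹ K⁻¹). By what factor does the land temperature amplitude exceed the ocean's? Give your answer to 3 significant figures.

23.6

C_ocean = 1020 × 4150 × 23.7 = 1.00×10^8 J/(m²·K).
C_land = 1310 × 1780 × 1.82 = 4.24×10^6 J/(m²·K).
Undamped amplitude ∝ 1/C, so A_land/A_ocean = C_ocean/C_land = 23.6.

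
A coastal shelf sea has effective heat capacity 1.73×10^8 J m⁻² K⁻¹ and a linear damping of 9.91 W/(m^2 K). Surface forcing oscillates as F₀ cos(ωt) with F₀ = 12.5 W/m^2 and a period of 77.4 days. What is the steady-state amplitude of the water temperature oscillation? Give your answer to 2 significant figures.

0.077 K

Areal heat capacity C = 1.73×10^8 J m⁻² K⁻¹ (given).
Angular frequency ω = 2π / T = 2π / 6.69×10^6 s = 9.40×10^-7 s⁻¹.
√((Cω)² + λ²) = √((163)² + 9.91²) = 163 W/(m²·K).
Amplitude A = F₀ / √((Cω)²+λ²) = 12.5 / 163 = 0.0768 K.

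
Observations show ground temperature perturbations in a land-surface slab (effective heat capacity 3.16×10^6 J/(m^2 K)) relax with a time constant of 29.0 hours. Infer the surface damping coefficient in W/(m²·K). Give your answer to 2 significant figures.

Areal heat capacity C = 3.16×10^6 J/(m^2 K) (given).
τ = 29.0 hours = 1.04×10^5 s.
λ = C / τ = 3.16×10^6 / 1.04×10^5 = 30.3 W/(m²·K).

30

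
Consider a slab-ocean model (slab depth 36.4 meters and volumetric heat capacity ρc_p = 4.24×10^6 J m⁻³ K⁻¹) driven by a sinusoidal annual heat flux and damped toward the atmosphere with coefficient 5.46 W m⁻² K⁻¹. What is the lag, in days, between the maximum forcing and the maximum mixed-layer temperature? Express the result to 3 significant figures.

81.0 days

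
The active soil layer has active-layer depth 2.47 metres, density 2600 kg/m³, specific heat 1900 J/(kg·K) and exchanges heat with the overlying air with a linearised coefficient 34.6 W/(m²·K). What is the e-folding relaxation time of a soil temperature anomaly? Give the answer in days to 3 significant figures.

Areal heat capacity C = ρ c_p D = 2600 × 1900 × 2.47 = 1.22×10^7 J/(m²·K).
Relaxation time τ = C / λ = 1.22×10^7 / 34.6 = 3.53×10^5 s.
In days: 3.53×10^5 s / (86400 s/day) = 4.08 days.

4.08 days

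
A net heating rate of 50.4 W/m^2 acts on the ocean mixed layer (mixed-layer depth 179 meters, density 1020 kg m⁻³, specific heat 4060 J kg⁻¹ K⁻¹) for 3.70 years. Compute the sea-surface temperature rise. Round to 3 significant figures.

Areal heat capacity C = ρ c_p D = 1020 × 4060 × 179 = 7.41×10^8 J/(m^2 K).
Net heat input Q = F Δt = 50.4 × (3.70 years × 3.156×10^7 s/year) = 5.88×10^9 J/m².
ΔT = Q / C = 5.88×10^9 / 7.41×10^8 = 7.94 K.

7.94 K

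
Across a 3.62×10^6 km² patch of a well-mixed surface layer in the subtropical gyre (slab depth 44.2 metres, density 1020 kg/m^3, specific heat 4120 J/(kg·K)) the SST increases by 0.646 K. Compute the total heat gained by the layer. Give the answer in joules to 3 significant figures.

Areal heat capacity C = ρ c_p D = 1020 × 4120 × 44.2 = 1.86×10^8 J/(m²·K).
Heat per unit area: q = C ΔT = 1.86×10^8 × 0.646 = 1.20×10^8 J/m².
Total heat: Q = q × A = 1.20×10^8 × (3.62×10^6 × 10⁶ m²) = 4.34×10^20 J.

4.34×10^20 J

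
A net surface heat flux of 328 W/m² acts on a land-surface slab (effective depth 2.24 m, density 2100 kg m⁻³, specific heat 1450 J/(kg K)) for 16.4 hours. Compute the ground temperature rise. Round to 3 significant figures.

2.84 K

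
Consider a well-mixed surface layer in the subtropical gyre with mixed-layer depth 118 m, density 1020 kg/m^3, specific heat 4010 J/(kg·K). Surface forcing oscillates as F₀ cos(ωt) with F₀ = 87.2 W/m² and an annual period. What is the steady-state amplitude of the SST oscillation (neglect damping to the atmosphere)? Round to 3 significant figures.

0.907 K

Areal heat capacity C = ρ c_p D = 1020 × 4010 × 118 = 4.83×10^8 J m⁻² K⁻¹.
Angular frequency ω = 2π / T = 2π / 3.15×10^7 s = 1.99×10^-7 s⁻¹.
Cω = 4.83×10^8 × 1.99×10^-7 = 96.2 W/(m²·K).
Amplitude A = F₀ / (Cω) = 87.2 / 96.2 = 0.907 K.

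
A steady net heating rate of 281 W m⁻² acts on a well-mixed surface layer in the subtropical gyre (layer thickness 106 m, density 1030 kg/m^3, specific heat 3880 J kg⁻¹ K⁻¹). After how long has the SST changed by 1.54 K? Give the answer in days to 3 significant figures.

Areal heat capacity C = ρ c_p D = 1030 × 3880 × 106 = 4.24×10^8 J/(m^2 K).
Time required: Δt = C ΔT / F = 4.24×10^8 × 1.54 / 281 = 2.32×10^6 s.
In days: 2.32×10^6 s / (86400 s/day) = 26.9 days.

26.9 days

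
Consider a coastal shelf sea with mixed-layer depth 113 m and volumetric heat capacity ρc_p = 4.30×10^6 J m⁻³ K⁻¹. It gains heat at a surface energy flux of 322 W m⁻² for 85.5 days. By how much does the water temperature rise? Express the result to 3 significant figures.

4.90 K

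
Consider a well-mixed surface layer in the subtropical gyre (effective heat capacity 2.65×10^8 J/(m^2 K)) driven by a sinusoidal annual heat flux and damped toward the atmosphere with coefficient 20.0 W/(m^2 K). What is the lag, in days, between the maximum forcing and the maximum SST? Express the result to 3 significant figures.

70.2 days

Areal heat capacity C = 2.65×10^8 J/(m^2 K) (given).
ω = 2π / 3.15×10^7 s = 1.99×10^-7 s⁻¹.
Phase lag φ = arctan(Cω/λ) = arctan(52.8/20.0) = 1.21 rad.
Time lag = φ / ω = 1.21 / 1.99×10^-7 = 6.07×10^6 s = 70.2 days.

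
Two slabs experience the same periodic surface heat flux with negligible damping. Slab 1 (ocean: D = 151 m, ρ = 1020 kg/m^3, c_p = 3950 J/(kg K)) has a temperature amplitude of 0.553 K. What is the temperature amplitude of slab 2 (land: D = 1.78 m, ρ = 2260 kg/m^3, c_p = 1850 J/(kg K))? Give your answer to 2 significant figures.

45 K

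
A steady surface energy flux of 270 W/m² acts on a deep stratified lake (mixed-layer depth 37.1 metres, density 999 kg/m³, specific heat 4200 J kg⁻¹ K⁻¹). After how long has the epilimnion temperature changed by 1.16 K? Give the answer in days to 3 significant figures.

7.74 days

Areal heat capacity C = ρ c_p D = 999 × 4200 × 37.1 = 1.56×10^8 J/(m²·K).
Time required: Δt = C ΔT / F = 1.56×10^8 × 1.16 / 270 = 6.69×10^5 s.
In days: 6.69×10^5 s / (86400 s/day) = 7.74 days.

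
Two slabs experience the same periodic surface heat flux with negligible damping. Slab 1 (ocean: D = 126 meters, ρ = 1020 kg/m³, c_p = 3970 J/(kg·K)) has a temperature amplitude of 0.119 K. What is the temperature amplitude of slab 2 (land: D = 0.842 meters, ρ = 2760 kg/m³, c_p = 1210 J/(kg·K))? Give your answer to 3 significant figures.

C_ocean = 5.10×10^8 J/(m²·K); C_land = 2.81×10^6 J/(m²·K).
A ∝ 1/C ⇒ A_land = A_ocean × C_ocean/C_land = 0.119 × 181 = 21.6 K.

21.6 K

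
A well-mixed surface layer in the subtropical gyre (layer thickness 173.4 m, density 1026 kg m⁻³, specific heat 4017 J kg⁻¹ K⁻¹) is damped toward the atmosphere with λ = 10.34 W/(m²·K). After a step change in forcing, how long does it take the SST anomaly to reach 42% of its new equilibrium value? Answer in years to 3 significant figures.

1.19 years

Areal heat capacity C = ρ c_p D = 1026 × 4017 × 173.4 = 7.15×10^8 J/(m²·K).
τ = C / λ = 7.15×10^8 / 10.34 = 6.91×10^7 s.
Fraction reached: 1 − e^(−t/τ) = 0.42 ⇒ t = −τ ln(1 − 0.42) = τ × 0.545.
t = 3.76×10^7 s = 1.19 years.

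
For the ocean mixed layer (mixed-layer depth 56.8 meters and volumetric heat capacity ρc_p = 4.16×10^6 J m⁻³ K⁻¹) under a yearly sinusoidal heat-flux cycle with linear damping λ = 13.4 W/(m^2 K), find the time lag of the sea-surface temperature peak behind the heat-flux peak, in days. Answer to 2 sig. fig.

75 days

Areal heat capacity C = ρc_p × D = 4.16×10^6 × 56.8 = 2.36×10^8 J/(m²·K).
ω = 2π / 3.15×10^7 s = 1.99×10^-7 s⁻¹.
Phase lag φ = arctan(Cω/λ) = arctan(47.1/13.4) = 1.29 rad.
Time lag = φ / ω = 1.29 / 1.99×10^-7 = 6.49×10^6 s = 75.1 days.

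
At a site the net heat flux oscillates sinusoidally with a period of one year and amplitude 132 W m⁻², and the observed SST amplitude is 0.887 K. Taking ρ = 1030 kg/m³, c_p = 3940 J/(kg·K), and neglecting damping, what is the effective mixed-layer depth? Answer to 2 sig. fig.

ω = 2π / 3.15×10^7 s = 1.99×10^-7 s⁻¹.
Required C = F₀ / (A ω) = 132 / (0.887 × 1.99×10^-7) = 7.47×10^8 J/(m²·K).
D = C / (ρ c_p) = 7.47×10^8 / (1030 × 3940) = 184 m.

180 m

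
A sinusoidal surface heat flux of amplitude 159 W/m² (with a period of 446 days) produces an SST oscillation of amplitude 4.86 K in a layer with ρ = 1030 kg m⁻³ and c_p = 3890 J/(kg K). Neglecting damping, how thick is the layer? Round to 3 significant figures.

ω = 2π / 3.85×10^7 s = 1.63×10^-7 s⁻¹.
Required C = F₀ / (A ω) = 159 / (4.86 × 1.63×10^-7) = 2.01×10^8 J/(m²·K).
D = C / (ρ c_p) = 2.01×10^8 / (1030 × 3890) = 50.1 m.

50.1 m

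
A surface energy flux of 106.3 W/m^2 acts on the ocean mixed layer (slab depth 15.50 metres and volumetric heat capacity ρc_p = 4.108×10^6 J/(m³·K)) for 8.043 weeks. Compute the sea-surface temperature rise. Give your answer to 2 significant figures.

Areal heat capacity C = ρc_p × D = 4.108×10^6 × 15.50 = 6.37×10^7 J m⁻² K⁻¹.
Net heat input Q = F Δt = 106.3 × (8.043 weeks × 6.048×10^5 s/week) = 5.17×10^8 J/m².
ΔT = Q / C = 5.17×10^8 / 6.37×10^7 = 8.12 K.

8.1 K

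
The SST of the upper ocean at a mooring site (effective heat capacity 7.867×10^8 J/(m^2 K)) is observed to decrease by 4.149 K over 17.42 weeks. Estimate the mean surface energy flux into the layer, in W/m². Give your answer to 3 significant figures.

Areal heat capacity C = 7.867×10^8 J/(m^2 K) (given).
Required heat per unit area: Q = C ΔT = 7.87×10^8 × -4.149 = -3.26×10^9 J/m².
Flux F = Q / Δt = -3.26×10^9 / 1.05×10^7 s = -310 W/m².

-310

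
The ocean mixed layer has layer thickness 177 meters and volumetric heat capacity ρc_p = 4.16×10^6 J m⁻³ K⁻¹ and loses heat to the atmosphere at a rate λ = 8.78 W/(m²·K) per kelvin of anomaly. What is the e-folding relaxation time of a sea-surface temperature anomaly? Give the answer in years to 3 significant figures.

2.66 years

Areal heat capacity C = ρc_p × D = 4.16×10^6 × 177 = 7.36×10^8 J m⁻² K⁻¹.
Relaxation time τ = C / λ = 7.36×10^8 / 8.78 = 8.39×10^7 s.
In years: 8.39×10^7 s / (3.156×10^7 s/year) = 2.66 years.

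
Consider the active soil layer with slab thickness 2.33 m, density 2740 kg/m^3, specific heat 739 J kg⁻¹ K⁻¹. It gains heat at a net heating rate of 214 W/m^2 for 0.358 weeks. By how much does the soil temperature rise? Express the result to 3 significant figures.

9.82 K

Areal heat capacity C = ρ c_p D = 2740 × 739 × 2.33 = 4.72×10^6 J/(m^2 K).
Net heat input Q = F Δt = 214 × (0.358 weeks × 6.048×10^5 s/week) = 4.63×10^7 J/m².
ΔT = Q / C = 4.63×10^7 / 4.72×10^6 = 9.82 K.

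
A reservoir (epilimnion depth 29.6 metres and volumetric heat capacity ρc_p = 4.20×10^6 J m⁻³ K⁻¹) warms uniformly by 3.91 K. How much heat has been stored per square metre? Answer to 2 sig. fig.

4.9×10^8

Areal heat capacity C = ρc_p × D = 4.20×10^6 × 29.6 = 1.24×10^8 J m⁻² K⁻¹.
ΔQ = C ΔT = 1.24×10^8 × 3.91 = 4.86×10^8 J/m².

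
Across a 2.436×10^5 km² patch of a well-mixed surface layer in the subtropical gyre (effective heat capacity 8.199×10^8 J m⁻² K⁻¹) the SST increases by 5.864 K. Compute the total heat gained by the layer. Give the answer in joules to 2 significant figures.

1.2×10^21 J

Areal heat capacity C = 8.199×10^8 J m⁻² K⁻¹ (given).
Heat per unit area: q = C ΔT = 8.20×10^8 × 5.864 = 4.81×10^9 J/m².
Total heat: Q = q × A = 4.81×10^9 × (2.436×10^5 × 10⁶ m²) = 1.17×10^21 J.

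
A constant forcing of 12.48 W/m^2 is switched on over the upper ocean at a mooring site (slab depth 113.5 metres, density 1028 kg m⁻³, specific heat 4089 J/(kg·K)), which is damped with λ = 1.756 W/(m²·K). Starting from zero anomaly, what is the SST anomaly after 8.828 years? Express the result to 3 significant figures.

4.56 K

Areal heat capacity C = ρ c_p D = 1028 × 4089 × 113.5 = 4.77×10^8 J m⁻² K⁻¹.
τ = C / λ = 4.77×10^8 / 1.756 = 2.72×10^8 s.
Equilibrium anomaly ΔT_eq = F / λ = 12.48 / 1.756 = 7.11 K.
t = 8.828 years = 2.79×10^8 s, so t/τ = 1.03.
ΔT(t) = ΔT_eq (1 − e^(−t/τ)) = 7.11 × (1 − e^−1.03) = 4.56 K.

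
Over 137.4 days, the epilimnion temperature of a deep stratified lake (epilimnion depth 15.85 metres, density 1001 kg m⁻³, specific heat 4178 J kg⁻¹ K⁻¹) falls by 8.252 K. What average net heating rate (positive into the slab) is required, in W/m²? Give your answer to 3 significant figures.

-46.1

Areal heat capacity C = ρ c_p D = 1001 × 4178 × 15.85 = 6.63×10^7 J/(m^2 K).
Required heat per unit area: Q = C ΔT = 6.63×10^7 × -8.252 = -5.47×10^8 J/m².
Flux F = Q / Δt = -5.47×10^8 / 1.19×10^7 s = -46.1 W/m².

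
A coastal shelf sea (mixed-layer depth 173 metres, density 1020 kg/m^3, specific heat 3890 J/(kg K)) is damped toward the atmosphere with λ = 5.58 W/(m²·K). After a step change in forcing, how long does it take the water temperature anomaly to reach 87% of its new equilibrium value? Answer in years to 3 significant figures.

7.95 years

Areal heat capacity C = ρ c_p D = 1020 × 3890 × 173 = 6.86×10^8 J/(m^2 K).
τ = C / λ = 6.86×10^8 / 5.58 = 1.23×10^8 s.
Fraction reached: 1 − e^(−t/τ) = 0.87 ⇒ t = −τ ln(1 − 0.87) = τ × 2.04.
t = 2.51×10^8 s = 7.95 years.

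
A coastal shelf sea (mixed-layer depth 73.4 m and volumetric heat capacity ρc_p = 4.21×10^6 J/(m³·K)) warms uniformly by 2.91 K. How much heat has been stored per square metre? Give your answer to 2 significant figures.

9.0×10^8

Areal heat capacity C = ρc_p × D = 4.21×10^6 × 73.4 = 3.09×10^8 J m⁻² K⁻¹.
ΔQ = C ΔT = 3.09×10^8 × 2.91 = 8.99×10^8 J/m².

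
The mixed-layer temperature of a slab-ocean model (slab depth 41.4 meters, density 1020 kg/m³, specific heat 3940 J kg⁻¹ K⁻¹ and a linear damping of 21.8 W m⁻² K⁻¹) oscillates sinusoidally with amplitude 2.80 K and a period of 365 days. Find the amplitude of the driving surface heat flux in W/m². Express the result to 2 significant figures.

Areal heat capacity C = ρ c_p D = 1020 × 3940 × 41.4 = 1.66×10^8 J m⁻² K⁻¹.
ω = 2π / 3.15×10^7 s = 1.99×10^-7 s⁻¹.
√((Cω)² + λ²) = √((33.1)² + 21.8²) = 39.7 W/(m²·K).
F₀ = A × √((Cω)²+λ²) = 2.80 × 39.7 = 111 W/m².

110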